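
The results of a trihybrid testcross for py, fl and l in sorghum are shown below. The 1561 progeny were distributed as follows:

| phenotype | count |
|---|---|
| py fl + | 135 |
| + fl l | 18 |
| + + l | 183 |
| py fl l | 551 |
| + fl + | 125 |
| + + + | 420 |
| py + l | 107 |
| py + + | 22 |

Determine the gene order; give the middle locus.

The two most frequent reciprocal classes, py fl l and + + +, are the parental types, so the F1 was py fl l / + + +.
The two rarest classes, + fl l and py + +, are the double crossovers. Comparing them with the parentals, only the py allele has switched, so py is the middle locus and the order is l – py – fl.

py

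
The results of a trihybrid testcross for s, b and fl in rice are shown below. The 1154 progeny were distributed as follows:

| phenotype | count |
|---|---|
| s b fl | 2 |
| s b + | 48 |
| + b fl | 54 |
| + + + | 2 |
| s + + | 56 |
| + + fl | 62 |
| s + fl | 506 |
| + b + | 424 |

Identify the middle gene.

b

The two most frequent reciprocal classes, s + fl and + b +, are the parental types, so the F1 was s + fl / + b +.
The two rarest classes, s b fl and + + +, are the double crossovers. Comparing them with the parentals, only the b allele has switched, so b is the middle locus and the order is s – b – fl.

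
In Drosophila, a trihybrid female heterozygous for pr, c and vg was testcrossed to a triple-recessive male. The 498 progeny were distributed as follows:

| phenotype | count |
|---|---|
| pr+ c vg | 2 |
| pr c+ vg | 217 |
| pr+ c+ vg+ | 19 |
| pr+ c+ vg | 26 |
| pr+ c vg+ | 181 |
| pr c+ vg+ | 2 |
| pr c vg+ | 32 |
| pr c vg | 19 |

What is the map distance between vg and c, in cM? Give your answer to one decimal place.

8.4 cM

The two most frequent reciprocal classes, pr+ c vg+ and pr c+ vg, are the parental types, so the F1 was pr+ c vg+ / pr c+ vg.
The two rarest classes, pr+ c vg and pr c+ vg+, are the double crossovers. Comparing them with the parentals, only the vg allele has switched, so vg is the middle locus and the order is c – vg – pr.
Crossovers in the c–vg interval produce the single-crossover classes pr+ c+ vg+ and pr c vg (19 + 19 = 38) plus the double crossovers (4).
RF(c–vg) = (38 + 4) / 498 = 42/498 = 0.0843 → 8.4 cM.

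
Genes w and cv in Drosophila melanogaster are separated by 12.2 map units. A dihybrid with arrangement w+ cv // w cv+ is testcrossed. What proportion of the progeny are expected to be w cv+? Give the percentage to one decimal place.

A map distance of 12.2 map units corresponds to a recombination frequency of 0.122.
The F1 is w+ cv / w cv+, so w cv+ is a parental gamete class with expected frequency (1 − r)/2 = 0.878/2 = 0.4390.
That is 0.4390 = 43.9% of the progeny.

43.9%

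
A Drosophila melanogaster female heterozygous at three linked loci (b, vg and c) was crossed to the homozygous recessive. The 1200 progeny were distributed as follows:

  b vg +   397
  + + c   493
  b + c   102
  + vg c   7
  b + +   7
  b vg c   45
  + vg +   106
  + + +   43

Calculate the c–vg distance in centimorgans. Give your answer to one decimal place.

The two most frequent reciprocal classes, + + c and b vg +, are the parental types, so the F1 was + + c / b vg +.
The two rarest classes, + vg c and b + +, are the double crossovers. Comparing them with the parentals, only the vg allele has switched, so vg is the middle locus and the order is c – vg – b.
Crossovers in the c–vg interval produce the single-crossover classes + + + and b vg c (43 + 45 = 88) plus the double crossovers (14).
RF(c–vg) = (88 + 14) / 1200 = 102/1200 = 0.0850 → 8.5 centimorgans.

8.5 centimorgans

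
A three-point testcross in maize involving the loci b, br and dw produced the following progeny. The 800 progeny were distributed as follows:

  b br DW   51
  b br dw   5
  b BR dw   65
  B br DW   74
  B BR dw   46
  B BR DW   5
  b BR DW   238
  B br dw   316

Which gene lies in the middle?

The two most frequent reciprocal classes, B br dw and b BR DW, are the parental types, so the F1 was B br dw / b BR DW.
The two rarest classes, b br dw and B BR DW, are the double crossovers. Comparing them with the parentals, only the b allele has switched, so b is the middle locus and the order is dw – b – br.

b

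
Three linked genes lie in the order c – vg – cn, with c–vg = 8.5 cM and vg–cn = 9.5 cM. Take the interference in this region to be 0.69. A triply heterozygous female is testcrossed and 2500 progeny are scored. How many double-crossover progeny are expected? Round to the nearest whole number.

Map distances give recombination frequencies of 0.085 and 0.095 for the two intervals.
With interference 0.69 (so coincidence = 0.31), expected double-crossover frequency = 0.085 × 0.095 × 0.31 = 0.00250.
Expected number = 0.00250 × 2500 = 6.26 ≈ 6.

6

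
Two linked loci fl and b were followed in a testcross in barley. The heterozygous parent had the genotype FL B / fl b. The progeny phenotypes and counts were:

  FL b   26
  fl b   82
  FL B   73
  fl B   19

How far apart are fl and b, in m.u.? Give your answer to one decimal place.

22.5 m.u.

The recombinant classes are FL b and fl B: 26 + 19 = 45.
Recombination frequency = 45/200 = 0.2250 ≈ 22.5%, i.e. 22.5 m.u.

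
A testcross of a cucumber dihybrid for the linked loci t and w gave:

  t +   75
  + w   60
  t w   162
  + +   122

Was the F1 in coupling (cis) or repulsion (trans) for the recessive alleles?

The two most frequent classes are + + (122) and t w (162); these are the parental (non-recombinant) types.
So the F1 carried + + on one chromosome and t w on the other — the recessive alleles are on the same chromosome (cis / coupling).

cis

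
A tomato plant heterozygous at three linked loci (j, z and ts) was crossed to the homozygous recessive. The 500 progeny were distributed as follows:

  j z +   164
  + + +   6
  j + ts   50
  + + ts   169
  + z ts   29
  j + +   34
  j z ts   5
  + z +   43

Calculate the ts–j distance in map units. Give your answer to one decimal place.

20.8 map units

The two most frequent reciprocal classes, + + ts and j z +, are the parental types, so the F1 was + + ts / j z +.
The two rarest classes, + + + and j z ts, are the double crossovers. Comparing them with the parentals, only the ts allele has switched, so ts is the middle locus and the order is z – ts – j.
Crossovers in the ts–j interval produce the single-crossover classes j + ts and + z + (50 + 43 = 93) plus the double crossovers (11).
RF(ts–j) = (93 + 11) / 500 = 104/500 = 0.2080 → 20.8 map units.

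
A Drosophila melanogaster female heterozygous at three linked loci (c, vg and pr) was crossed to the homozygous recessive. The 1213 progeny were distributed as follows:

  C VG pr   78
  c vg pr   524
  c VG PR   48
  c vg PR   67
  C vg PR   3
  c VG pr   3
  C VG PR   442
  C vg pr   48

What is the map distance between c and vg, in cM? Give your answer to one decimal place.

8.4 cM

The two most frequent reciprocal classes, C VG PR and c vg pr, are the parental types, so the F1 was C VG PR / c vg pr.
The two rarest classes, C vg PR and c VG pr, are the double crossovers. Comparing them with the parentals, only the vg allele has switched, so vg is the middle locus and the order is c – vg – pr.
Crossovers in the c–vg interval produce the single-crossover classes c VG PR and C vg pr (48 + 48 = 96) plus the double crossovers (6).
RF(c–vg) = (96 + 6) / 1213 = 102/1213 = 0.0841 → 8.4 cM.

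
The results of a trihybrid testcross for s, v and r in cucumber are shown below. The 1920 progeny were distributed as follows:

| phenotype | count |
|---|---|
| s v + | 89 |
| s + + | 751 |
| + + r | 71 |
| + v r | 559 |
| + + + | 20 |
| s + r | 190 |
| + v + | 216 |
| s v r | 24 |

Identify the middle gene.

The two most frequent reciprocal classes, s + + and + v r, are the parental types, so the F1 was s + + / + v r.
The two rarest classes, + + + and s v r, are the double crossovers. Comparing them with the parentals, only the s allele has switched, so s is the middle locus and the order is r – s – v.

s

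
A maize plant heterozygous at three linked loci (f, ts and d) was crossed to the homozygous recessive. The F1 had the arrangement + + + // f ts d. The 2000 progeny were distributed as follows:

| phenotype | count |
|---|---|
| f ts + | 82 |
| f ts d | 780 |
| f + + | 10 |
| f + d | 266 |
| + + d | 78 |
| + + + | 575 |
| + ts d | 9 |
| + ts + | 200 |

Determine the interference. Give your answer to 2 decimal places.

The two rarest classes, f + + and + ts d, are the double crossovers. Comparing them with the parentals, only the f allele has switched, so f is the middle locus and the order is ts – f – d.
ts–f: (466 + 19)/2000 = 0.2425; f–d: (160 + 19)/2000 = 0.0895.
Expected DCO frequency = 0.2425 × 0.0895 ≈ 0.02170; observed = 19/2000 ≈ 0.00950.
Coefficient of coincidence = 0.00950/0.02170 ≈ 0.44; interference = 1 − 0.44 = 0.56.

0.56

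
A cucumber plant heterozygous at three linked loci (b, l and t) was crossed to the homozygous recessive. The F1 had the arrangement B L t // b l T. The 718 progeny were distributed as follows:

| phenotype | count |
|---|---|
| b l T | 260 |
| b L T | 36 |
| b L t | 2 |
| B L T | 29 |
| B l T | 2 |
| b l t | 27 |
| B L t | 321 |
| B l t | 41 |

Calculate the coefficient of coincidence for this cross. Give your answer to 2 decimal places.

The two rarest classes, b L t and B l T, are the double crossovers. Comparing them with the parentals, only the b allele has switched, so b is the middle locus and the order is l – b – t.
l–b: (77 + 4)/718 = 0.1128; b–t: (56 + 4)/718 = 0.0836.
Expected DCO frequency = 0.1128 × 0.0836 ≈ 0.00943; observed = 4/718 ≈ 0.00557.
Coefficient of coincidence = 0.00557/0.00943 ≈ 0.59.

0.59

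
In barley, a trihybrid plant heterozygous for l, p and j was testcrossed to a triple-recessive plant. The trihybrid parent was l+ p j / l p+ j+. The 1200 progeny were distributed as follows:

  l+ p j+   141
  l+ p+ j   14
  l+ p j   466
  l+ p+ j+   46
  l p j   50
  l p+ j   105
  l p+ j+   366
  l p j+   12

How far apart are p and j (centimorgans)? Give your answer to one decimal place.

22.7 centimorgans

The two rarest classes, l+ p+ j and l p j+, are the double crossovers. Comparing them with the parentals, only the p allele has switched, so p is the middle locus and the order is l – p – j.
Crossovers in the p–j interval produce the single-crossover classes l+ p j+ and l p+ j (141 + 105 = 246) plus the double crossovers (26).
RF(p–j) = (246 + 26) / 1200 = 272/1200 = 0.2267 → 22.7 centimorgans.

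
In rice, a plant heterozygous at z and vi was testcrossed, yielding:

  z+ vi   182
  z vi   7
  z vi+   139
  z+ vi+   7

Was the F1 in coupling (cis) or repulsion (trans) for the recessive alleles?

The two most frequent classes are z+ vi (182) and z vi+ (139); these are the parental (non-recombinant) types.
So the F1 carried z+ vi on one chromosome and z vi+ on the other — the recessive alleles are on opposite chromosomes (trans / repulsion).

trans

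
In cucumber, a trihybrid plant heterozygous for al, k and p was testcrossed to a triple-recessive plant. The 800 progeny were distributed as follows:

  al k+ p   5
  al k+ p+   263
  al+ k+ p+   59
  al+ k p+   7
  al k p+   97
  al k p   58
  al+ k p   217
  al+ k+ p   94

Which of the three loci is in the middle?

p

The two most frequent reciprocal classes, al k+ p+ and al+ k p, are the parental types, so the F1 was al k+ p+ / al+ k p.
The two rarest classes, al k+ p and al+ k p+, are the double crossovers. Comparing them with the parentals, only the p allele has switched, so p is the middle locus and the order is k – p – al.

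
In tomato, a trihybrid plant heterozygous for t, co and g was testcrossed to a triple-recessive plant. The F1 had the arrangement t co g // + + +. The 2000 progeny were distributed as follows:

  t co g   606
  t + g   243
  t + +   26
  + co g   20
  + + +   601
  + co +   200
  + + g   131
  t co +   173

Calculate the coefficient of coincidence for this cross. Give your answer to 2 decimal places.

The two rarest classes, + co g and t + +, are the double crossovers. Comparing them with the parentals, only the t allele has switched, so t is the middle locus and the order is co – t – g.
co–t: (443 + 46)/2000 = 0.2445; t–g: (304 + 46)/2000 = 0.1750.
Expected DCO frequency = 0.2445 × 0.1750 ≈ 0.04279; observed = 46/2000 ≈ 0.02300.
Coefficient of coincidence = 0.02300/0.04279 ≈ 0.54.

0.54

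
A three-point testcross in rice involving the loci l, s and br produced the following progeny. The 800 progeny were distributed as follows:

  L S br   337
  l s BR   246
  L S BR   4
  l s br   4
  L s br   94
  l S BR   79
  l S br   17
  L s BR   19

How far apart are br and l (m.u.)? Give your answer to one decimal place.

5.5 m.u.

The two most frequent reciprocal classes, l s BR and L S br, are the parental types, so the F1 was l s BR / L S br.
The two rarest classes, l s br and L S BR, are the double crossovers. Comparing them with the parentals, only the br allele has switched, so br is the middle locus and the order is l – br – s.
Crossovers in the l–br interval produce the single-crossover classes L s BR and l S br (19 + 17 = 36) plus the double crossovers (8).
RF(l–br) = (36 + 8) / 800 = 44/800 = 0.0550 → 5.5 m.u.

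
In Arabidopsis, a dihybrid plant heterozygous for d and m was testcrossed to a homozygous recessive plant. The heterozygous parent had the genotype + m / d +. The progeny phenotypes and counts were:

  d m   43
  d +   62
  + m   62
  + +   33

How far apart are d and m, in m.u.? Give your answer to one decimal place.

The recombinant classes are + + and d m: 33 + 43 = 76.
Recombination frequency = 76/200 = 0.3800 ≈ 38.0%, i.e. 38.0 m.u.

38.0 m.u.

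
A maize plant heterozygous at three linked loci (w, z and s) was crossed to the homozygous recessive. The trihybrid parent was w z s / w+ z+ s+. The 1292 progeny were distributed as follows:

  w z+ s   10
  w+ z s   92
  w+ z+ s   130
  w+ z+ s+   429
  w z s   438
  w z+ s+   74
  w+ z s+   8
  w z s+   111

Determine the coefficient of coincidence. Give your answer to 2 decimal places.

0.49

The two rarest classes, w z+ s and w+ z s+, are the double crossovers. Comparing them with the parentals, only the z allele has switched, so z is the middle locus and the order is s – z – w.
s–z: (241 + 18)/1292 = 0.2005; z–w: (166 + 18)/1292 = 0.1424.
Expected DCO frequency = 0.2005 × 0.1424 ≈ 0.02855; observed = 18/1292 ≈ 0.01393.
Coefficient of coincidence = 0.01393/0.02855 ≈ 0.49.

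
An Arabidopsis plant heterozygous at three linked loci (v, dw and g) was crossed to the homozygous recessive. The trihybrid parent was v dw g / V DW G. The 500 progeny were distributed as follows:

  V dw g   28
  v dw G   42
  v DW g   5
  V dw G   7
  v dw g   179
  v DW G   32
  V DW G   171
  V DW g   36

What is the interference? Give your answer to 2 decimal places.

0.07

The two rarest classes, v DW g and V dw G, are the double crossovers. Comparing them with the parentals, only the dw allele has switched, so dw is the middle locus and the order is v – dw – g.
v–dw: (60 + 12)/500 = 0.1440; dw–g: (78 + 12)/500 = 0.1800.
Expected DCO frequency = 0.1440 × 0.1800 ≈ 0.02592; observed = 12/500 ≈ 0.02400.
Coefficient of coincidence = 0.02400/0.02592 ≈ 0.93; interference = 1 − 0.93 = 0.07.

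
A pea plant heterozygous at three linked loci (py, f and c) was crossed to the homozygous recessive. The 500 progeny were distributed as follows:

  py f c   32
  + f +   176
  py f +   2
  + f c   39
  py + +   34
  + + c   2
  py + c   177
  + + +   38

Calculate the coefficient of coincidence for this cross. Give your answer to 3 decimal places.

The two most frequent reciprocal classes, py + c and + f +, are the parental types, so the F1 was py + c / + f +.
The two rarest classes, + + c and py f +, are the double crossovers. Comparing them with the parentals, only the py allele has switched, so py is the middle locus and the order is c – py – f.
c–py: (73 + 4)/500 = 0.1540; py–f: (70 + 4)/500 = 0.1480.
Expected DCO frequency = 0.1540 × 0.1480 ≈ 0.02279; observed = 4/500 ≈ 0.00800.
Coefficient of coincidence = 0.00800/0.02279 ≈ 0.351.

0.351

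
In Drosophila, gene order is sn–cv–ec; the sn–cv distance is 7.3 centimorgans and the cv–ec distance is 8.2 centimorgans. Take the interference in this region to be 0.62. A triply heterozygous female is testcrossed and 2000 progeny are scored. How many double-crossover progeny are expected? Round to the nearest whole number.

Map distances give recombination frequencies of 0.073 and 0.082 for the two intervals.
With interference 0.62 (so coincidence = 0.38), expected double-crossover frequency = 0.073 × 0.082 × 0.38 = 0.00227.
Expected number = 0.00227 × 2000 = 4.55 ≈ 5.

5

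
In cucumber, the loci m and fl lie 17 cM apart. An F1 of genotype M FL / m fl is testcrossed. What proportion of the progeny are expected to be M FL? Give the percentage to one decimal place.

A map distance of 17 cM corresponds to a recombination frequency of 0.170.
The F1 is M FL / m fl, so M FL is a parental gamete class with expected frequency (1 − r)/2 = 0.830/2 = 0.4150.
That is 0.4150 = 41.5% of the progeny.

41.5%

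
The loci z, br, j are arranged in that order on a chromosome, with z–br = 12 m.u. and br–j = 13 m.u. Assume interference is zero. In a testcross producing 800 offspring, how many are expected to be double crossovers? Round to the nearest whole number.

12

Map distances give recombination frequencies of 0.120 and 0.130 for the two intervals.
With no interference, expected double-crossover frequency = 0.120 × 0.130 = 0.01560.
Expected number = 0.01560 × 800 = 12.48 ≈ 12.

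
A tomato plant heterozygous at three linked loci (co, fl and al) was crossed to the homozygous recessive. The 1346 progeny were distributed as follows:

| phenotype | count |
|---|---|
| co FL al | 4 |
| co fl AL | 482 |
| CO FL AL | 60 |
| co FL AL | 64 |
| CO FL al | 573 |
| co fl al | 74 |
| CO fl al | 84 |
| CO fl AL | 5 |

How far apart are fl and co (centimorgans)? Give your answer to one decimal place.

11.7 centimorgans

The two most frequent reciprocal classes, co fl AL and CO FL al, are the parental types, so the F1 was co fl AL / CO FL al.
The two rarest classes, CO fl AL and co FL al, are the double crossovers. Comparing them with the parentals, only the co allele has switched, so co is the middle locus and the order is fl – co – al.
Crossovers in the fl–co interval produce the single-crossover classes co FL AL and CO fl al (64 + 84 = 148) plus the double crossovers (9).
RF(fl–co) = (148 + 9) / 1346 = 157/1346 = 0.1166 → 11.7 centimorgans.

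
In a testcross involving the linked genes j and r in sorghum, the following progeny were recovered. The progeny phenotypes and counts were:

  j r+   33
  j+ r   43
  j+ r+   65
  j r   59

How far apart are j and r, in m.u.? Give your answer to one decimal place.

38.0 m.u.

The two most frequent classes, j+ r+ (65) and j r (59), are the parental types, so the F1 was j+ r+ / j r.
The recombinant classes are j+ r and j r+: 43 + 33 = 76.
Recombination frequency = 76/200 = 0.3800 ≈ 38.0%, i.e. 38.0 m.u.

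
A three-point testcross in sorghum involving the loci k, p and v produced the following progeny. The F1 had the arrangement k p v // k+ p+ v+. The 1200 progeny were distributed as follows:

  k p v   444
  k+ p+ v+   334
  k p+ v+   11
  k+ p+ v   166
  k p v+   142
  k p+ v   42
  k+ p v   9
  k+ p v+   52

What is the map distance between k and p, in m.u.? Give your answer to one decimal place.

The two rarest classes, k+ p v and k p+ v+, are the double crossovers. Comparing them with the parentals, only the k allele has switched, so k is the middle locus and the order is p – k – v.
Crossovers in the p–k interval produce the single-crossover classes k p+ v and k+ p v+ (42 + 52 = 94) plus the double crossovers (20).
RF(p–k) = (94 + 20) / 1200 = 114/1200 = 0.0950 → 9.5 m.u.

9.5 m.u.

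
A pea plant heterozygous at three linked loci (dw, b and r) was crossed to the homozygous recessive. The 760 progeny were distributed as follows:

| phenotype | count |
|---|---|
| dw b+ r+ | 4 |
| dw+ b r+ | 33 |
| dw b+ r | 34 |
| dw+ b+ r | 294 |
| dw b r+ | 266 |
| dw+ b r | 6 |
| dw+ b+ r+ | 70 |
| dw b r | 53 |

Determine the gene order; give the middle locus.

The two most frequent reciprocal classes, dw b r+ and dw+ b+ r, are the parental types, so the F1 was dw b r+ / dw+ b+ r.
The two rarest classes, dw b+ r+ and dw+ b r, are the double crossovers. Comparing them with the parentals, only the b allele has switched, so b is the middle locus and the order is r – b – dw.

b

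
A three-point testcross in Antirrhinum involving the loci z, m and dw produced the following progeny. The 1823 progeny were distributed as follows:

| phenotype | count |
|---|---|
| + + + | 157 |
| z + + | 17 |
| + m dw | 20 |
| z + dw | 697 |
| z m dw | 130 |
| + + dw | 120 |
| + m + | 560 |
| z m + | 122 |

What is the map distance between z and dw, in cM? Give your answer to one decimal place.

15.3 cM

The two most frequent reciprocal classes, + m + and z + dw, are the parental types, so the F1 was + m + / z + dw.
The two rarest classes, + m dw and z + +, are the double crossovers. Comparing them with the parentals, only the dw allele has switched, so dw is the middle locus and the order is m – dw – z.
Crossovers in the dw–z interval produce the single-crossover classes z m + and + + dw (122 + 120 = 242) plus the double crossovers (37).
RF(dw–z) = (242 + 37) / 1823 = 279/1823 = 0.1530 → 15.3 cM.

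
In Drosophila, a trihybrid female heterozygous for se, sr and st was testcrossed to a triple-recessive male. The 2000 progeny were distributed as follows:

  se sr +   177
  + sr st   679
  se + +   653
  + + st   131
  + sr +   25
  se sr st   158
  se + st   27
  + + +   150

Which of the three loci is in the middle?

st

The two most frequent reciprocal classes, + sr st and se + +, are the parental types, so the F1 was + sr st / se + +.
The two rarest classes, + sr + and se + st, are the double crossovers. Comparing them with the parentals, only the st allele has switched, so st is the middle locus and the order is se – st – sr.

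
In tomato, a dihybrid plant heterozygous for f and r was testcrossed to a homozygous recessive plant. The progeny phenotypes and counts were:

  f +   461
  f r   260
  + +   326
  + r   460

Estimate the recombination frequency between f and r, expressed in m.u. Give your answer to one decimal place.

The two most frequent classes, + r (460) and f + (461), are the parental types, so the F1 was + r / f +.
The recombinant classes are + + and f r: 326 + 260 = 586.
Recombination frequency = 586/1507 = 0.3889 ≈ 38.9%, i.e. 38.9 m.u.

38.9 m.u.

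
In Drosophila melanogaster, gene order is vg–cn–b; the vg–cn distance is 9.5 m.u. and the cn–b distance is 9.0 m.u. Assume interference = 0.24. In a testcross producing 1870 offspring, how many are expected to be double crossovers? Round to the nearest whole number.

12

Map distances give recombination frequencies of 0.095 and 0.090 for the two intervals.
With interference 0.24 (so coincidence = 0.76), expected double-crossover frequency = 0.095 × 0.090 × 0.76 = 0.00650.
Expected number = 0.00650 × 1870 = 12.15 ≈ 12.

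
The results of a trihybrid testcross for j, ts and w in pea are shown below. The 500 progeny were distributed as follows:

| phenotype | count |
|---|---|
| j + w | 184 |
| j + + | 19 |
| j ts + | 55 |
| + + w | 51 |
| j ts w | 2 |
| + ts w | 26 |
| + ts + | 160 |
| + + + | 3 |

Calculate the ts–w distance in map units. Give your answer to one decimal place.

10.0 map units

The two most frequent reciprocal classes, j + w and + ts +, are the parental types, so the F1 was j + w / + ts +.
The two rarest classes, j ts w and + + +, are the double crossovers. Comparing them with the parentals, only the ts allele has switched, so ts is the middle locus and the order is w – ts – j.
Crossovers in the w–ts interval produce the single-crossover classes j + + and + ts w (19 + 26 = 45) plus the double crossovers (5).
RF(w–ts) = (45 + 5) / 500 = 50/500 = 0.1000 → 10.0 map units.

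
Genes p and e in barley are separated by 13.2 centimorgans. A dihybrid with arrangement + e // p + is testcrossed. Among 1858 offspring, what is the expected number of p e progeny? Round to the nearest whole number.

123

A map distance of 13.2 centimorgans corresponds to a recombination frequency of 0.132.
The F1 is + e / p +, so p e is a recombinant gamete class with expected frequency r/2 = 0.132/2 = 0.0660.
Expected number = 0.0660 × 1858 = 122.63 ≈ 123.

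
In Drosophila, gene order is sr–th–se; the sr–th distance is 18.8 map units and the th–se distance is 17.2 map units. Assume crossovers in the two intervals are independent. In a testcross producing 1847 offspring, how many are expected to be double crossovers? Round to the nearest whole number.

60

Map distances give recombination frequencies of 0.188 and 0.172 for the two intervals.
With no interference, expected double-crossover frequency = 0.188 × 0.172 = 0.03234.
Expected number = 0.03234 × 1847 = 59.72 ≈ 60.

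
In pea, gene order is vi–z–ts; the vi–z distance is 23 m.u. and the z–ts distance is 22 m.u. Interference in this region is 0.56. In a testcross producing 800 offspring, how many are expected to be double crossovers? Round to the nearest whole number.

Map distances give recombination frequencies of 0.230 and 0.220 for the two intervals.
With interference 0.56 (so coincidence = 0.44), expected double-crossover frequency = 0.230 × 0.220 × 0.44 = 0.02226.
Expected number = 0.02226 × 800 = 17.81 ≈ 18.

18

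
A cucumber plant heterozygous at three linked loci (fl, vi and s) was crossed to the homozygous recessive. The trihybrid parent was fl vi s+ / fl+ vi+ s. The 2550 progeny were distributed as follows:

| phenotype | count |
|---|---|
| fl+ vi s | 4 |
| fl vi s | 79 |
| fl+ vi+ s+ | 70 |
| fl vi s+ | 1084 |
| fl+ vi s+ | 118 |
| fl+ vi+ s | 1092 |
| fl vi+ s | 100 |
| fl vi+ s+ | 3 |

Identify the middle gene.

The two rarest classes, fl vi+ s+ and fl+ vi s, are the double crossovers. Comparing them with the parentals, only the vi allele has switched, so vi is the middle locus and the order is s – vi – fl.

vi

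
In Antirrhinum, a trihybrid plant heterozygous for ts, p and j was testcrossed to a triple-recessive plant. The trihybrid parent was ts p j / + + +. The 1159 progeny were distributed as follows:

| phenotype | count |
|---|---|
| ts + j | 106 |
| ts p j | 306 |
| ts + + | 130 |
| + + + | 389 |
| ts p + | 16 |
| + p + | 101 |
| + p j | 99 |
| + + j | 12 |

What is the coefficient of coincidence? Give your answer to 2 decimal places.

The two rarest classes, ts p + and + + j, are the double crossovers. Comparing them with the parentals, only the j allele has switched, so j is the middle locus and the order is p – j – ts.
p–j: (207 + 28)/1159 = 0.2028; j–ts: (229 + 28)/1159 = 0.2217.
Expected DCO frequency = 0.2028 × 0.2217 ≈ 0.04496; observed = 28/1159 ≈ 0.02416.
Coefficient of coincidence = 0.02416/0.04496 ≈ 0.54.

0.54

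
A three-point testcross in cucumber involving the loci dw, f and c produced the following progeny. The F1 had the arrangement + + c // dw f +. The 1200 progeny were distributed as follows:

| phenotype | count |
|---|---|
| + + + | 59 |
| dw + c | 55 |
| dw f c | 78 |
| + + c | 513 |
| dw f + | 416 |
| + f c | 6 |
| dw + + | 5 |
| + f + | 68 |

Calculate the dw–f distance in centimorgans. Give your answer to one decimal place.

11.2 centimorgans

The two rarest classes, + f c and dw + +, are the double crossovers. Comparing them with the parentals, only the f allele has switched, so f is the middle locus and the order is c – f – dw.
Crossovers in the f–dw interval produce the single-crossover classes dw + c and + f + (55 + 68 = 123) plus the double crossovers (11).
RF(f–dw) = (123 + 11) / 1200 = 134/1200 = 0.1117 → 11.2 centimorgans.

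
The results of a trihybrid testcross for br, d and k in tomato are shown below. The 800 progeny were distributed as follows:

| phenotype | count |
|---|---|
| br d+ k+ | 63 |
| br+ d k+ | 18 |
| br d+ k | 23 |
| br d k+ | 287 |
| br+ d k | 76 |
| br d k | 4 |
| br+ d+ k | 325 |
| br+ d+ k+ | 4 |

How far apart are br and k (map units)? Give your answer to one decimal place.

The two most frequent reciprocal classes, br+ d+ k and br d k+, are the parental types, so the F1 was br+ d+ k / br d k+.
The two rarest classes, br+ d+ k+ and br d k, are the double crossovers. Comparing them with the parentals, only the k allele has switched, so k is the middle locus and the order is br – k – d.
Crossovers in the br–k interval produce the single-crossover classes br d+ k and br+ d k+ (23 + 18 = 41) plus the double crossovers (8).
RF(br–k) = (41 + 8) / 800 = 49/800 = 0.0612 → 6.1 map units.

6.1 map units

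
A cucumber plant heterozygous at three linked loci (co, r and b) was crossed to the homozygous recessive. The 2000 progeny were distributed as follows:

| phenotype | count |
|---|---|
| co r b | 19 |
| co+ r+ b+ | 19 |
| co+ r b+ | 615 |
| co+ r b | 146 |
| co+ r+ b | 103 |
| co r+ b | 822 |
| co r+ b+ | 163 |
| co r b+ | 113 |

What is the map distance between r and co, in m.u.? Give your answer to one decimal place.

12.7 m.u.

The two most frequent reciprocal classes, co r+ b and co+ r b+, are the parental types, so the F1 was co r+ b / co+ r b+.
The two rarest classes, co r b and co+ r+ b+, are the double crossovers. Comparing them with the parentals, only the r allele has switched, so r is the middle locus and the order is co – r – b.
Crossovers in the co–r interval produce the single-crossover classes co+ r+ b and co r b+ (103 + 113 = 216) plus the double crossovers (38).
RF(co–r) = (216 + 38) / 2000 = 254/2000 = 0.1270 → 12.7 m.u.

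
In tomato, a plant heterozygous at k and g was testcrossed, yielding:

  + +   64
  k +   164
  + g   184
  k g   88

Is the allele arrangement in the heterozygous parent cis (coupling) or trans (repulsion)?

trans

The two most frequent classes are + g (184) and k + (164); these are the parental (non-recombinant) types.
So the F1 carried + g on one chromosome and k + on the other — the recessive alleles are on opposite chromosomes (trans / repulsion).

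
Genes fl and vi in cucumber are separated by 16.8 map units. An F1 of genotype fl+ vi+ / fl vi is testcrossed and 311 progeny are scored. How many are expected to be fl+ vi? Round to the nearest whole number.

A map distance of 16.8 map units corresponds to a recombination frequency of 0.168.
The F1 is fl+ vi+ / fl vi, so fl+ vi is a recombinant gamete class with expected frequency r/2 = 0.168/2 = 0.0840.
Expected number = 0.0840 × 311 = 26.12 ≈ 26.

26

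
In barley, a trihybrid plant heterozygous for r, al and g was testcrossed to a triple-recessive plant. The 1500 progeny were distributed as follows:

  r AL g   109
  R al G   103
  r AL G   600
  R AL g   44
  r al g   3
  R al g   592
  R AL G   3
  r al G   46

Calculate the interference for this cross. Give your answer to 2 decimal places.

0.57

The two most frequent reciprocal classes, R al g and r AL G, are the parental types, so the F1 was R al g / r AL G.
The two rarest classes, r al g and R AL G, are the double crossovers. Comparing them with the parentals, only the r allele has switched, so r is the middle locus and the order is g – r – al.
g–r: (212 + 6)/1500 = 0.1453; r–al: (90 + 6)/1500 = 0.0640.
Expected DCO frequency = 0.1453 × 0.0640 ≈ 0.00930; observed = 6/1500 ≈ 0.00400.
Coefficient of coincidence = 0.00400/0.00930 ≈ 0.43; interference = 1 − 0.43 = 0.57.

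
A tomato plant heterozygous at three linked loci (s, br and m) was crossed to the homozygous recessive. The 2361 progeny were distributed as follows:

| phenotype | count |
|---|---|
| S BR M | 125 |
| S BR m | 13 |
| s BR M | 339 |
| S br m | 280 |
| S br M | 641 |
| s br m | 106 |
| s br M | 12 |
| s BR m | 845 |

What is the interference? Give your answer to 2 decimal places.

0.64

The two most frequent reciprocal classes, S br M and s BR m, are the parental types, so the F1 was S br M / s BR m.
The two rarest classes, s br M and S BR m, are the double crossovers. Comparing them with the parentals, only the s allele has switched, so s is the middle locus and the order is br – s – m.
br–s: (231 + 25)/2361 = 0.1084; s–m: (619 + 25)/2361 = 0.2728.
Expected DCO frequency = 0.1084 × 0.2728 ≈ 0.02957; observed = 25/2361 ≈ 0.01059.
Coefficient of coincidence = 0.01059/0.02957 ≈ 0.36; interference = 1 − 0.36 = 0.64.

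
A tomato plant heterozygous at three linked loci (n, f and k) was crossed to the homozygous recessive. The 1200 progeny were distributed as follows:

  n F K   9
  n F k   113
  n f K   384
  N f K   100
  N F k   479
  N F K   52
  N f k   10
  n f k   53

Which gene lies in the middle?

The two most frequent reciprocal classes, N F k and n f K, are the parental types, so the F1 was N F k / n f K.
The two rarest classes, N f k and n F K, are the double crossovers. Comparing them with the parentals, only the f allele has switched, so f is the middle locus and the order is n – f – k.

f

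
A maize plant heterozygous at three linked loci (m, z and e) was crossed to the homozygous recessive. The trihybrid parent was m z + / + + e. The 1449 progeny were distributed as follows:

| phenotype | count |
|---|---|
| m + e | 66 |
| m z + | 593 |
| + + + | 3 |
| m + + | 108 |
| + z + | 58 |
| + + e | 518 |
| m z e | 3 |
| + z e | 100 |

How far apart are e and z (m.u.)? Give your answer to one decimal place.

14.8 m.u.

The two rarest classes, m z e and + + +, are the double crossovers. Comparing them with the parentals, only the e allele has switched, so e is the middle locus and the order is m – e – z.
Crossovers in the e–z interval produce the single-crossover classes m + + and + z e (108 + 100 = 208) plus the double crossovers (6).
RF(e–z) = (208 + 6) / 1449 = 214/1449 = 0.1477 → 14.8 m.u.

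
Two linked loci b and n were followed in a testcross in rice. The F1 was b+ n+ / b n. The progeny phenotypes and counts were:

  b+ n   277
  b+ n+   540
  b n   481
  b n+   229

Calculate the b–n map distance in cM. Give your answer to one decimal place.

33.1 cM

The recombinant classes are b+ n and b n+: 277 + 229 = 506.
Recombination frequency = 506/1527 = 0.3314 ≈ 33.1%, i.e. 33.1 cM.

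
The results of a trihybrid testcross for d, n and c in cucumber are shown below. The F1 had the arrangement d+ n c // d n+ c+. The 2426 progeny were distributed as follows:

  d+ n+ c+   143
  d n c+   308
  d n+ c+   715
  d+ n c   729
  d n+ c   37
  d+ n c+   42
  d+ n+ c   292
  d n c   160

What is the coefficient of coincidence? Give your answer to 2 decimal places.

The two rarest classes, d+ n c+ and d n+ c, are the double crossovers. Comparing them with the parentals, only the c allele has switched, so c is the middle locus and the order is n – c – d.
n–c: (600 + 79)/2426 = 0.2799; c–d: (303 + 79)/2426 = 0.1575.
Expected DCO frequency = 0.2799 × 0.1575 ≈ 0.04408; observed = 79/2426 ≈ 0.03256.
Coefficient of coincidence = 0.03256/0.04408 ≈ 0.74.

0.74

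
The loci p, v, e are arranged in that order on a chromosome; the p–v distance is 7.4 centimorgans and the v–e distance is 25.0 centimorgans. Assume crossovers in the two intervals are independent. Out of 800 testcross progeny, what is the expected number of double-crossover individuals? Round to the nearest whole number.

15

Map distances give recombination frequencies of 0.074 and 0.250 for the two intervals.
With no interference, expected double-crossover frequency = 0.074 × 0.250 = 0.01850.
Expected number = 0.01850 × 800 = 14.80 ≈ 15.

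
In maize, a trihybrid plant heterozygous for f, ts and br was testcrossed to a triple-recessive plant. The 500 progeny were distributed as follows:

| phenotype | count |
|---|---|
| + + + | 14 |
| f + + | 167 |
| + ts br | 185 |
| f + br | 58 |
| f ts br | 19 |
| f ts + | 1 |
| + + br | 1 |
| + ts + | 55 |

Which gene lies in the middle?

ts

The two most frequent reciprocal classes, + ts br and f + +, are the parental types, so the F1 was + ts br / f + +.
The two rarest classes, + + br and f ts +, are the double crossovers. Comparing them with the parentals, only the ts allele has switched, so ts is the middle locus and the order is br – ts – f.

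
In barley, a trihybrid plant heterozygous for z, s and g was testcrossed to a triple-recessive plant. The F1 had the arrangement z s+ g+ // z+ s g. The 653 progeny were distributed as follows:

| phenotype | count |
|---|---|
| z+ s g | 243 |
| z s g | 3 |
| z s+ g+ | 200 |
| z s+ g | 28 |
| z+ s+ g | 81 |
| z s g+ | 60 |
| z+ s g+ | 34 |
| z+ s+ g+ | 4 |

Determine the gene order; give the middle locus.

The two rarest classes, z+ s+ g+ and z s g, are the double crossovers. Comparing them with the parentals, only the z allele has switched, so z is the middle locus and the order is g – z – s.

z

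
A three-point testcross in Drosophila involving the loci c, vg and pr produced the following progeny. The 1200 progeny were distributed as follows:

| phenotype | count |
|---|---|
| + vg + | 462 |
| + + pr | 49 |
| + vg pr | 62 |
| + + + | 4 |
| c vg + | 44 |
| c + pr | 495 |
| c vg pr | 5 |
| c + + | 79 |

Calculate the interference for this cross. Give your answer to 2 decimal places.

The two most frequent reciprocal classes, c + pr and + vg +, are the parental types, so the F1 was c + pr / + vg +.
The two rarest classes, c vg pr and + + +, are the double crossovers. Comparing them with the parentals, only the vg allele has switched, so vg is the middle locus and the order is c – vg – pr.
c–vg: (93 + 9)/1200 = 0.0850; vg–pr: (141 + 9)/1200 = 0.1250.
Expected DCO frequency = 0.0850 × 0.1250 ≈ 0.01063; observed = 9/1200 ≈ 0.00750.
Coefficient of coincidence = 0.00750/0.01063 ≈ 0.71; interference = 1 − 0.71 = 0.29.

0.29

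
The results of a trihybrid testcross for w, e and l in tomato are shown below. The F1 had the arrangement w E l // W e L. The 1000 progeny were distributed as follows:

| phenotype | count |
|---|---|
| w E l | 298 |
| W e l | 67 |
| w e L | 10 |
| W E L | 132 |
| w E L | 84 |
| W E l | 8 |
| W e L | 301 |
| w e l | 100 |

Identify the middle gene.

w

The two rarest classes, W E l and w e L, are the double crossovers. Comparing them with the parentals, only the w allele has switched, so w is the middle locus and the order is e – w – l.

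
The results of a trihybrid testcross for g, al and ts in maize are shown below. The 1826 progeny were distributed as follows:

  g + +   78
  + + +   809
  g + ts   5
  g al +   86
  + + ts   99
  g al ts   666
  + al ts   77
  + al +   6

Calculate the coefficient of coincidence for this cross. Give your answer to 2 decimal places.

0.62

The two most frequent reciprocal classes, + + + and g al ts, are the parental types, so the F1 was + + + / g al ts.
The two rarest classes, + al + and g + ts, are the double crossovers. Comparing them with the parentals, only the al allele has switched, so al is the middle locus and the order is g – al – ts.
g–al: (155 + 11)/1826 = 0.0909; al–ts: (185 + 11)/1826 = 0.1073.
Expected DCO frequency = 0.0909 × 0.1073 ≈ 0.00975; observed = 11/1826 ≈ 0.00602.
Coefficient of coincidence = 0.00602/0.00975 ≈ 0.62.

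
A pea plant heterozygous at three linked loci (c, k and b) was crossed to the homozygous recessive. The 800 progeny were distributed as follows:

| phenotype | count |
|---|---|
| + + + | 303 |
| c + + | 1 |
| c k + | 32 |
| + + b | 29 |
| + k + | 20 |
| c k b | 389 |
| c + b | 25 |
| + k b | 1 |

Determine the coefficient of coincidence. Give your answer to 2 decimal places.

0.54

The two most frequent reciprocal classes, + + + and c k b, are the parental types, so the F1 was + + + / c k b.
The two rarest classes, c + + and + k b, are the double crossovers. Comparing them with the parentals, only the c allele has switched, so c is the middle locus and the order is b – c – k.
b–c: (61 + 2)/800 = 0.0788; c–k: (45 + 2)/800 = 0.0587.
Expected DCO frequency = 0.0788 × 0.0587 ≈ 0.00463; observed = 2/800 ≈ 0.00250.
Coefficient of coincidence = 0.00250/0.00463 ≈ 0.54.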